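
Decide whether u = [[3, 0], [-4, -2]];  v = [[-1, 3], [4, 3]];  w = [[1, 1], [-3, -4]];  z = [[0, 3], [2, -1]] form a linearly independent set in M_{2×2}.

linearly independent

Write each element as a coordinate vector in ℝ⁴ using {E₁₁, E₁₂, E₂₁, E₂₂}.
Form the 4×4 matrix with these as columns; its determinant is 52.
A nonzero determinant means the columns are linearly independent.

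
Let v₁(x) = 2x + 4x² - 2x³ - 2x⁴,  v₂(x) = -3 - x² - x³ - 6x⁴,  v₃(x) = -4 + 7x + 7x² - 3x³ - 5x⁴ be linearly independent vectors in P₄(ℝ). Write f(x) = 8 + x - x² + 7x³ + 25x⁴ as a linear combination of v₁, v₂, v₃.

f = -3v₁ - 4v₂ + v₃

Work in coordinates with respect to the standard basis {1, x, …, x⁴}.
Solve the system with v₁, v₂, v₃ as columns and f as the right-hand side.
Row-reducing the augmented matrix gives the unique coefficients (a₁, a₂, a₃) = (-3, -4, 1).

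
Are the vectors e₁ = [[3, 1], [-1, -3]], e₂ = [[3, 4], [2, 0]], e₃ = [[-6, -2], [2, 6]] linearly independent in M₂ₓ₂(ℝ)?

Take coordinates with respect to the standard basis {E₁₁, E₁₂, E₂₁, E₂₂}.
One vector is a scalar multiple of another, so the set is dependent.

linearly dependent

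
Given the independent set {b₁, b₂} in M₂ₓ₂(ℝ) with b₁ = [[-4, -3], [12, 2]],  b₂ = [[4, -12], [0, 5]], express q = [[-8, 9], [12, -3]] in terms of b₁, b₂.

q = b₁ - b₂

Identify each element with its coordinate vector in ℝ⁴ via {E₁₁, E₁₂, E₂₁, E₂₂}.
Write q = a₁b₁ + a₂b₂ and equate components.
The system has the unique solution (a₁, a₂) = (1, -1).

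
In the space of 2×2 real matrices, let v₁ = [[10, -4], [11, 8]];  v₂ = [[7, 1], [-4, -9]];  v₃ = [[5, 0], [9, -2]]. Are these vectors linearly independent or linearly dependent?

linearly independent

Write each element as a coordinate vector in ℝ⁴ using {E₁₁, E₁₂, E₂₁, E₂₂}.
Row-reduce the matrix whose columns are v₁, v₂, v₃.
The reduction yields 3 nonzero rows, so the rank is 3.
Since rank = 3 (the number of vectors), the set is linearly independent.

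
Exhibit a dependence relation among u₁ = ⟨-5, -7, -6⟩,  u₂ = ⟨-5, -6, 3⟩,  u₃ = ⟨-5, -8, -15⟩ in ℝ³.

2u₁ - u₂ - u₃ = 0

Write the vectors as columns of a matrix and find a nonzero vector in its null space.
The free variable yields coefficients (2, -1, -1) (any nonzero multiple also works).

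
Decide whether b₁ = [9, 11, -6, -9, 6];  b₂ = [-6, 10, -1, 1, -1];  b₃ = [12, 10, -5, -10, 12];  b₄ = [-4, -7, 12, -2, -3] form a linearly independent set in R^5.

Place the vectors as rows of a 4×5 matrix and reduce to echelon form.
The reduction yields 4 nonzero rows, so the rank is 4.
Since rank = 4 (the number of vectors), the set is linearly independent.

linearly independent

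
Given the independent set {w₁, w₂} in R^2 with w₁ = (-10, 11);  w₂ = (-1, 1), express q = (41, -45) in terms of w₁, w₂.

Since w₁, w₂ are independent, the coefficients expressing q are uniquely determined by a linear system.
Row-reducing the augmented matrix gives the unique coefficients (α₁, α₂) = (-4, -1).

q = -4w₁ - w₂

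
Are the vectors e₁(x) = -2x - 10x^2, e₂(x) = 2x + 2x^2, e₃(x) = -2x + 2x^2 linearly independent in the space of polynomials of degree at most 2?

Take coordinates with respect to the standard basis {1, x, x^2}.
Row-reduce the matrix whose columns are e₁, e₂, e₃.
The reduction yields 2 nonzero rows, so the rank is 2.
Since rank 2 < 3, the set is linearly dependent.
Indeed e₁ + 3e₂ + 2e₃ = 0.

linearly dependent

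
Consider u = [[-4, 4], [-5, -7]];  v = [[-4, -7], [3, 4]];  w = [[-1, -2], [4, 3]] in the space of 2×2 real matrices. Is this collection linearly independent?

linearly independent

Write each element as a coordinate vector in ℝ⁴ using {E₁₁, E₁₂, E₂₁, E₂₂}.
Place the vectors as rows of a 3×4 matrix and reduce to echelon form.
The reduction yields 3 nonzero rows, so the rank is 3.
Since rank = 3 (the number of vectors), the set is linearly independent.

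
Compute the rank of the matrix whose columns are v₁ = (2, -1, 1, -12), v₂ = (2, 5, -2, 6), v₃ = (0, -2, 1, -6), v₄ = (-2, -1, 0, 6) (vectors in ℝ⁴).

Row-reduce the 4×4 matrix with these as rows.
Exactly 2 pivots survive; hence the rank is 2.

rank 2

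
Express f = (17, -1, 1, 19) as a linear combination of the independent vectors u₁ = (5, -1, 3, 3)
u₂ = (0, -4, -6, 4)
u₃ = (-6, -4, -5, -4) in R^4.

f = u₁ + 2u₂ - 2u₃

Solve the system with u₁, u₂, u₃ as columns and f as the right-hand side.
The system has the unique solution (α₁, α₂, α₃) = (1, 2, -2).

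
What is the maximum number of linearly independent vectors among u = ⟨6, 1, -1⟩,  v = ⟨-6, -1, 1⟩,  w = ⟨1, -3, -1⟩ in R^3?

Put the 3×3 matrix [u|v|w] into echelon form.
Reduction leaves 2 leading entries, giving rank 2.

2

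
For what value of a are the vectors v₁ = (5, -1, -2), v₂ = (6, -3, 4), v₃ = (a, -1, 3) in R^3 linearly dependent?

a = 1/2

The vectors are dependent exactly when the determinant of the matrix with rows v₁, v₂, v₃ vanishes.
Expanding, det = 5 - 10*a.
Setting this to zero gives a = 1/2.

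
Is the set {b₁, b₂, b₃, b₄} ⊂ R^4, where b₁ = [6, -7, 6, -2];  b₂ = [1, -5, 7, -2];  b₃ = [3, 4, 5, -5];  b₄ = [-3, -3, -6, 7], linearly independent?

Form the 4×4 matrix with these as columns; its determinant is -589.
A nonzero determinant means the columns are linearly independent.

linearly independent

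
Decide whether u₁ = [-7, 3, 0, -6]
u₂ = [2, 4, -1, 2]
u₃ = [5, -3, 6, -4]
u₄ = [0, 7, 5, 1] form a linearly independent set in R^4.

Form the 4×4 matrix with these as columns; its determinant is -1920.
A nonzero determinant means the columns are linearly independent.

linearly independent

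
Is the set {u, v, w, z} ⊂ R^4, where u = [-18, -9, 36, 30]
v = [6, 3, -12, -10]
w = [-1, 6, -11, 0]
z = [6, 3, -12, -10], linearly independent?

Two of the vectors are equal, giving an immediate dependence.

linearly dependent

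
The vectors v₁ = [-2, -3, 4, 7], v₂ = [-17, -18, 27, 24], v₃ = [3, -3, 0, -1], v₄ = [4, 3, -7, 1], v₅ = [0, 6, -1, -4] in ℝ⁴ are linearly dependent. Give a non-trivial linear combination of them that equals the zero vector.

3v₁ - v₂ - v₃ - 2v₄ - v₅ = 0

Solve the homogeneous system with v₁, v₂, v₃, v₄, v₅ as columns by row-reducing the coefficient matrix.
The free variable yields coefficients (3, -1, -1, -2, -1) (any nonzero multiple also works).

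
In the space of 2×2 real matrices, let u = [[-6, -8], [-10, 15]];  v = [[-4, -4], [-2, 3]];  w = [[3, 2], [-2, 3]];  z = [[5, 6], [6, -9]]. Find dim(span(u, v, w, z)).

Represent each element by its coordinate vector in ℝ⁴.
Apply Gaussian elimination to the matrix whose rows are u, v, w, z.
There are 2 pivot columns, so rank = 2.

dim = 2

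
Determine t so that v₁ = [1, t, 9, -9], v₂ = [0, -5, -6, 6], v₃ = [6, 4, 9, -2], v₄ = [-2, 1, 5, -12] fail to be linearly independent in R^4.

t = 35/6

The set is linearly dependent precisely when det[v₁; v₂; v₃; v₄] = 0.
The determinant works out to 168*t - 980.
This vanishes exactly when t = 35/6.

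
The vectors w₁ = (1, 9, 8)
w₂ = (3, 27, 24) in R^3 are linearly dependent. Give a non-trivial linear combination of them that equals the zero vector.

3w₁ - w₂ = 0

Solve the homogeneous system with w₁, w₂ as columns by row-reducing the coefficient matrix.
A generator of the null space is (3, -1).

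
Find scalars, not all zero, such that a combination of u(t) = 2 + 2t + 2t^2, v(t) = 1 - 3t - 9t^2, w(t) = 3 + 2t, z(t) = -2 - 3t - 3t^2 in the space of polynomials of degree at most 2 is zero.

3u + v - 3w - z = 0

Pass to coordinate vectors relative to the basis {1, t, t^2}.
Write the vectors as columns of a matrix and find a nonzero vector in its null space.
One solution (up to scaling) is (3, 1, -3, -1).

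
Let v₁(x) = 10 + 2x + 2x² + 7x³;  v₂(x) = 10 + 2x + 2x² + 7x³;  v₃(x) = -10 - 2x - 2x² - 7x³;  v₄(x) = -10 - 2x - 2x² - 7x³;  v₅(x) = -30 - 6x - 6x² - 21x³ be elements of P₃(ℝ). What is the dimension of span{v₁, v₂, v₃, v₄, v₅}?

1

Pass to coordinate vectors with respect to the basis {1, x, …, x³}.
Put the 4×5 matrix [v₁|v₂|v₃|v₄|v₅] into echelon form.
Exactly 1 pivot survives; hence the rank is 1.
(With 5 elements in a 4-dimensional space the rank is at most 4.)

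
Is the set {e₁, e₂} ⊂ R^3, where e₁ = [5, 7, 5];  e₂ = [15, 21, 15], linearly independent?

linearly dependent

Place the vectors as rows of a 2×3 matrix and reduce to echelon form.
The reduction yields 1 nonzero row, so the rank is 1.
Since rank 1 < 2, the set is linearly dependent.
Indeed 3e₁ - e₂ = 0.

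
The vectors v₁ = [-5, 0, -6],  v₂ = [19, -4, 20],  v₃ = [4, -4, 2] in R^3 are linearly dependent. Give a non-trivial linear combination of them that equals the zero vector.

Solve the homogeneous system with v₁, v₂, v₃ as columns by row-reducing the coefficient matrix.
One solution (up to scaling) is (3, 1, -1).

3v₁ + v₂ - v₃ = 0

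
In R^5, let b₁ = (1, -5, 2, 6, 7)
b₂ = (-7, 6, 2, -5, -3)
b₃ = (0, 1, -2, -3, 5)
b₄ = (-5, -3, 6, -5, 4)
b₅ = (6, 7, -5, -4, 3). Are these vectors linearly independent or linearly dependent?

linearly independent

Row-reduce the matrix whose columns are b₁, b₂, b₃, b₄, b₅.
The reduction yields 5 nonzero rows, so the rank is 5.
Since rank = 5 (the number of vectors), the set is linearly independent.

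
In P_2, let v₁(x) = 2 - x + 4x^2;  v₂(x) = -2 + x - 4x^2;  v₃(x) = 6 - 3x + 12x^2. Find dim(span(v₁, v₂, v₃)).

dim = 1

Represent each element by its coordinate vector in ℝ³.
Put the 3×3 matrix [v₁|v₂|v₃] into echelon form.
There is 1 pivot column, so rank = 1.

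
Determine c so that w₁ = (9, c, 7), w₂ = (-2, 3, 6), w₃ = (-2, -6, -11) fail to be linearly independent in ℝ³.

Dependence holds iff the 3×3 matrix [w₁ w₂ w₃] is singular.
Cofactor expansion gives det = 153 - 34*c.
Setting this to zero gives c = 9/2.

c = 9/2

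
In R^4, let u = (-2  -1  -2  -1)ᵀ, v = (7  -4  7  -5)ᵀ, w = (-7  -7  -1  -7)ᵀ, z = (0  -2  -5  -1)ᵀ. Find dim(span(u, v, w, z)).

Apply Gaussian elimination to the matrix whose rows are u, v, w, z.
The echelon form has 4 nonzero rows, so the rank is 4.

4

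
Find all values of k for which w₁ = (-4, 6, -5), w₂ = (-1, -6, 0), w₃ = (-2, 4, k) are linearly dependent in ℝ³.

k = -8/3

Dependence holds iff the 3×3 matrix [w₁ w₂ w₃] is singular.
The determinant works out to 30*k + 80.
This vanishes exactly when k = -8/3.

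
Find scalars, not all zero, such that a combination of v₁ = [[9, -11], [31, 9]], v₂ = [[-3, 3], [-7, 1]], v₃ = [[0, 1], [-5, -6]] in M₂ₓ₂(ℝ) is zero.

Take coordinates with respect to {E₁₁, E₁₂, E₂₁, E₂₂}.
Solve the homogeneous system with v₁, v₂, v₃ as columns by row-reducing the coefficient matrix.
The free variable yields coefficients (1, 3, 2) (any nonzero multiple also works).

v₁ + 3v₂ + 2v₃ = 0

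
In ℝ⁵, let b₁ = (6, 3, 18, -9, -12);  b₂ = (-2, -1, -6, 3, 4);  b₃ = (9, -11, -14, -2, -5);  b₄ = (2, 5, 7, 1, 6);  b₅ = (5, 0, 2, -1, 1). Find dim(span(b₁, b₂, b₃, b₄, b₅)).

Form the matrix with b₁, b₂, b₃, b₄, b₅ as columns and reduce.
There are 3 pivot columns, so rank = 3.

dim = 3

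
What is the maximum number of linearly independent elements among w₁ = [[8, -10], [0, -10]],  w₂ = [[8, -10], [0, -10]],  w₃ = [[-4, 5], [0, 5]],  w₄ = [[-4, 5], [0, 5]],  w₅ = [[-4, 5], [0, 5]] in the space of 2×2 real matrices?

Pass to coordinate vectors with respect to the basis {E₁₁, E₁₂, E₂₁, E₂₂}.
Row-reduce the 5×4 matrix with these as rows.
The echelon form has 1 nonzero row, so the rank is 1.
(With 5 elements in a 4-dimensional space the rank is at most 4.)

1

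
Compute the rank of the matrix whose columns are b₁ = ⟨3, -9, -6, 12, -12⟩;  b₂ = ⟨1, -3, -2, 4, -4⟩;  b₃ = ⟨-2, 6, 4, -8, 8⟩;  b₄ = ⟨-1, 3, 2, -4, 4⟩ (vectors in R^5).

Form the matrix with b₁, b₂, b₃, b₄ as columns and reduce.
The echelon form has 1 nonzero row, so the rank is 1.

rank 1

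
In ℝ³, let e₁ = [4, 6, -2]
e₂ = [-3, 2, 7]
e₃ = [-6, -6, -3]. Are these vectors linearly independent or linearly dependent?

linearly independent

Form the 3×3 matrix with these as columns; its determinant is -222.
A nonzero determinant means the columns are linearly independent.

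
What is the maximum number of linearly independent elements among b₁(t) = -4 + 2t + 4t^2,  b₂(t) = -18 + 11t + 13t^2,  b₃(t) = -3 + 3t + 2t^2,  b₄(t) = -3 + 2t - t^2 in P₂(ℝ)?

Use coordinates relative to {1, t, t^2}.
Put the 3×4 matrix [b₁|b₂|b₃|b₄] into echelon form.
Reduction leaves 3 leading entries, giving rank 3.
(With 4 elements in a 3-dimensional space the rank is at most 3.)

3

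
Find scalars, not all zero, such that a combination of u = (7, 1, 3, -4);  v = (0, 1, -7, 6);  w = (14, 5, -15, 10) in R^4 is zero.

2u + 3v - w = 0

Write the vectors as columns of a matrix and find a nonzero vector in its null space.
A generator of the null space is (2, 3, -1).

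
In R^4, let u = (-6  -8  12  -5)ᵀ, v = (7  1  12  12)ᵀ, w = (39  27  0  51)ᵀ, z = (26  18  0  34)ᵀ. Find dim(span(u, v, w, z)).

2

Apply Gaussian elimination to the matrix whose rows are u, v, w, z.
Exactly 2 pivots survive; hence the rank is 2.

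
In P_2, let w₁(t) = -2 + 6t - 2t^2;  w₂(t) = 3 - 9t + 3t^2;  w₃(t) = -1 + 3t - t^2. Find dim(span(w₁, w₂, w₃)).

1

Represent each element by its coordinate vector in ℝ³.
Row-reduce the 3×3 matrix with these as rows.
Exactly 1 pivot survives; hence the rank is 1.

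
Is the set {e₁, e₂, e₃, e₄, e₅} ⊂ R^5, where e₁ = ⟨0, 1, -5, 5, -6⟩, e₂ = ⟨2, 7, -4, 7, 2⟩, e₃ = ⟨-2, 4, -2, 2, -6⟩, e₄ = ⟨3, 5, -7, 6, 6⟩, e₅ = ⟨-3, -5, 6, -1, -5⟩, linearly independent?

Row-reduce the matrix whose columns are e₁, e₂, e₃, e₄, e₅.
The reduction yields 5 nonzero rows, so the rank is 5.
Since rank = 5 (the number of vectors), the set is linearly independent.

linearly independent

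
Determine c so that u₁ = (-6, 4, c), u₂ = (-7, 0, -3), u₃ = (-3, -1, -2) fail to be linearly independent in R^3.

c = 2/7

The vectors are dependent exactly when the determinant of the matrix with rows u₁, u₂, u₃ vanishes.
The determinant works out to 7*c - 2.
Solving 7*c - 2 = 0 yields c = 2/7.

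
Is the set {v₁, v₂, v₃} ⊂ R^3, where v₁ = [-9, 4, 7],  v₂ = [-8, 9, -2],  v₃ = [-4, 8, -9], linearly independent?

linearly independent

Form the 3×3 matrix with these as columns; its determinant is 133.
A nonzero determinant means the columns are linearly independent.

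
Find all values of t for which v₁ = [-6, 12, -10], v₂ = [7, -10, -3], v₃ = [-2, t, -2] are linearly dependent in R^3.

t = 40/11

The set is linearly dependent precisely when det[v₁; v₂; v₃] = 0.
Cofactor expansion gives det = 320 - 88*t.
Solving 320 - 88*t = 0 yields t = 40/11.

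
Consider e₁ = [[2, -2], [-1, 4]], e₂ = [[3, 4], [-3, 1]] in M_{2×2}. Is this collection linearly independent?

linearly independent

Take coordinates with respect to the standard basis {E₁₁, E₁₂, E₂₁, E₂₂}.
Place the vectors as rows of a 2×4 matrix and reduce to echelon form.
The reduction yields 2 nonzero rows, so the rank is 2.
Since rank = 2 (the number of vectors), the set is linearly independent.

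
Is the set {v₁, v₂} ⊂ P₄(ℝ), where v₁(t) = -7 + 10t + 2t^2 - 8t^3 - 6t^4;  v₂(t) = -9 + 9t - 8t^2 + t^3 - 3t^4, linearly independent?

linearly independent

Write each element as a coordinate vector in ℝ⁵ using {1, t, …, t^4}.
Place the vectors as rows of a 2×5 matrix and reduce to echelon form.
The reduction yields 2 nonzero rows, so the rank is 2.
Since rank = 2 (the number of vectors), the set is linearly independent.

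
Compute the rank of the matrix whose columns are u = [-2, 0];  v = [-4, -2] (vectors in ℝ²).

2

Put the 2×2 matrix [u|v] into echelon form.
There are 2 pivot columns, so rank = 2.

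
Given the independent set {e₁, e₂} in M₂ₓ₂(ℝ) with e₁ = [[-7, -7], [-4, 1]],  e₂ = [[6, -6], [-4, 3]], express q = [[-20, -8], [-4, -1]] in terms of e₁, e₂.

Work in coordinates with respect to the standard basis {E₁₁, E₁₂, E₂₁, E₂₂}.
Solve the system with e₁, e₂ as columns and q as the right-hand side.
Row-reducing the augmented matrix gives the unique coefficients (α₁, α₂) = (2, -1).

q = 2e₁ - e₂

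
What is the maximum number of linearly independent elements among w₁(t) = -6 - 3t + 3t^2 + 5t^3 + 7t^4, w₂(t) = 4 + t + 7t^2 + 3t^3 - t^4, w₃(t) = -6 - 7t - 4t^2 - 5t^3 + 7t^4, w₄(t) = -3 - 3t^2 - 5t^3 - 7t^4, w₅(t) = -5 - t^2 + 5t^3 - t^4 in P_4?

5

Use coordinates relative to {1, t, …, t^4}.
Form the matrix with w₁, w₂, w₃, w₄, w₅ as columns and reduce.
Exactly 5 pivots survive; hence the rank is 5.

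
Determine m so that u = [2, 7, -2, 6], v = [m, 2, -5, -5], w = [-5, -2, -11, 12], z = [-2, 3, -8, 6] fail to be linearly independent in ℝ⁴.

m = -17/12

Dependence holds iff the 4×4 matrix [u v w z] is singular.
The determinant works out to -408*m - 578.
Setting this to zero gives m = -17/12.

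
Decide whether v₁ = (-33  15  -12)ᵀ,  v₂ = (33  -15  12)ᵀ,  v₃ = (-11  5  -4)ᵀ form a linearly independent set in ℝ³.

The matrix [v₁|v₂|v₃] has determinant 0.
A zero determinant means the columns are linearly dependent.
Indeed v₁ + v₂ = 0.

linearly dependent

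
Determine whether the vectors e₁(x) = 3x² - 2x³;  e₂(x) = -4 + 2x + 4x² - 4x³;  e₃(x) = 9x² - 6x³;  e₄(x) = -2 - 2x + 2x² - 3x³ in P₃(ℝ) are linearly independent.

linearly dependent

Write each element as a coordinate vector in ℝ⁴ using {1, x, …, x³}.
One vector is a scalar multiple of another, so the set is dependent.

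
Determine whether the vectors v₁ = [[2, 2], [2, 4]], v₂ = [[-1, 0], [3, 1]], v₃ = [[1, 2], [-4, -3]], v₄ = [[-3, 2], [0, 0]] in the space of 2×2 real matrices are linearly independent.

Take coordinates with respect to the standard basis {E₁₁, E₁₂, E₂₁, E₂₂}.
Place the vectors as rows of a 4×4 matrix and reduce to echelon form.
The reduction yields 4 nonzero rows, so the rank is 4.
Since rank = 4 (the number of vectors), the set is linearly independent.

linearly independent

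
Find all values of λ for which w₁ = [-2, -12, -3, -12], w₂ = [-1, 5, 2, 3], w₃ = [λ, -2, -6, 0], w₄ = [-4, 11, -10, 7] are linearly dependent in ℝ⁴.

λ = 7/9

The vectors are dependent exactly when the determinant of the matrix with rows w₁, w₂, w₃, w₄ vanishes.
Expanding, det = 342*λ - 266.
This vanishes exactly when λ = 7/9.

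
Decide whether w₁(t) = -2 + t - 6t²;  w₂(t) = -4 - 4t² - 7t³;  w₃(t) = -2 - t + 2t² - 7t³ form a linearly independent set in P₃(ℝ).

Write each element as a coordinate vector in ℝ⁴ using {1, t, …, t³}.
Place the vectors as rows of a 3×4 matrix and reduce to echelon form.
The reduction yields 2 nonzero rows, so the rank is 2.
Since rank 2 < 3, the set is linearly dependent.
Indeed w₁ - w₂ + w₃ = 0.

linearly dependent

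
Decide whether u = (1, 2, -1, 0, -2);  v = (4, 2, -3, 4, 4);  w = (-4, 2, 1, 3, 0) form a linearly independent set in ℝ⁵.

Row-reduce the matrix whose columns are u, v, w.
The reduction yields 3 nonzero rows, so the rank is 3.
Since rank = 3 (the number of vectors), the set is linearly independent.

linearly independent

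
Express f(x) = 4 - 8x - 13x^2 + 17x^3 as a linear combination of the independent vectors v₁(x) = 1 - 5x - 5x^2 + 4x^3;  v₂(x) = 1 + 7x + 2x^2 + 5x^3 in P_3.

Take coordinate vectors relative to {1, x, …, x^3}.
Write f = α₁v₁ + α₂v₂ and equate components.
The system has the unique solution (α₁, α₂) = (3, 1).

f = 3v₁ + v₂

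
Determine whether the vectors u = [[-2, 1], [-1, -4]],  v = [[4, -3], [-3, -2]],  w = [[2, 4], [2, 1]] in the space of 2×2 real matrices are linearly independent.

linearly independent

Take coordinates with respect to the standard basis {E₁₁, E₁₂, E₂₁, E₂₂}.
Place the vectors as rows of a 3×4 matrix and reduce to echelon form.
The reduction yields 3 nonzero rows, so the rank is 3.
Since rank = 3 (the number of vectors), the set is linearly independent.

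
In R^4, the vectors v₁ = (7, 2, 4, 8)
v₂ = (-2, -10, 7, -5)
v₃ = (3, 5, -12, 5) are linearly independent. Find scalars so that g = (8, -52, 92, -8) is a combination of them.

Set up the augmented matrix [v₁ | v₂ | v₃ | g] and row-reduce.
The system has the unique solution (c₁, c₂, c₃) = (4, 4, -4).

g = 4v₁ + 4v₂ - 4v₃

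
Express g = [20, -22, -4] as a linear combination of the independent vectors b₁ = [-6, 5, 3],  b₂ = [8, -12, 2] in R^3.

g = -2b₁ + b₂

Write g = a₁b₁ + a₂b₂ and equate components.
Row-reducing the augmented matrix gives the unique coefficients (a₁, a₂) = (-2, 1).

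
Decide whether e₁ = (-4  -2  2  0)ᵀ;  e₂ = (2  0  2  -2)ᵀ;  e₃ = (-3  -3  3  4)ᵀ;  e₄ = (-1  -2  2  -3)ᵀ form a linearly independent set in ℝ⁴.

The matrix [e₁|e₂|e₃|e₄] has determinant 84.
A nonzero determinant means the columns are linearly independent.

linearly independent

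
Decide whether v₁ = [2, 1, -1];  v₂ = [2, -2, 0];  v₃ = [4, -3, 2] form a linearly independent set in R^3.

Place the vectors as rows of a 3×3 matrix and reduce to echelon form.
The reduction yields 3 nonzero rows, so the rank is 3.
Since rank = 3 (the number of vectors), the set is linearly independent.

linearly independent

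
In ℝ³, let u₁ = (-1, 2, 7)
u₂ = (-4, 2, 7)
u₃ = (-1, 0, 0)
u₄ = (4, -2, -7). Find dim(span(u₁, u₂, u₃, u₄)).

2

Apply Gaussian elimination to the matrix whose rows are u₁, u₂, u₃, u₄.
Exactly 2 pivots survive; hence the rank is 2.
(With 4 elements in a 3-dimensional space the rank is at most 3.)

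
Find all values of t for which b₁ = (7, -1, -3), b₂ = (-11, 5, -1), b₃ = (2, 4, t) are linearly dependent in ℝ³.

t = -8

The set is linearly dependent precisely when det[b₁; b₂; b₃] = 0.
Cofactor expansion gives det = 24*t + 192.
Solving 24*t + 192 = 0 yields t = -8.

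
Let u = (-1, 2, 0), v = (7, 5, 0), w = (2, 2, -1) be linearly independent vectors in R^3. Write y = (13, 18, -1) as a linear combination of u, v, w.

y = 3u + 2v + w

Solve the system with u, v, w as columns and y as the right-hand side.
Row-reducing the augmented matrix gives the unique coefficients (a₁, a₂, a₃) = (3, 2, 1).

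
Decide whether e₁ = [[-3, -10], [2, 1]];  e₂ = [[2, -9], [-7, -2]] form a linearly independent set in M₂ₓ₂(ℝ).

Take coordinates with respect to the standard basis {E₁₁, E₁₂, E₂₁, E₂₂}.
Place the vectors as rows of a 2×4 matrix and reduce to echelon form.
The reduction yields 2 nonzero rows, so the rank is 2.
Since rank = 2 (the number of vectors), the set is linearly independent.

linearly independent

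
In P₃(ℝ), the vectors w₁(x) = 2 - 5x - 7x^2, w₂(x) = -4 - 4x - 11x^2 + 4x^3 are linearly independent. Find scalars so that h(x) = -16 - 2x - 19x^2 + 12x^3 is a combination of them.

Identify each element with its coordinate vector in ℝ⁴ via {1, x, …, x^3}.
Since w₁, w₂ are independent, the coefficients expressing h are uniquely determined by a linear system.
Back-substitution yields (a₁, a₂) = (-2, 3).

h = -2w₁ + 3w₂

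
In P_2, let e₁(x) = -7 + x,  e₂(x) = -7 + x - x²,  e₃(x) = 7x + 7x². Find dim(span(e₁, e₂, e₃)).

dim = 3

Use coordinates relative to {1, x, x²}.
Row-reduce the 3×3 matrix with these as rows.
Reduction leaves 3 leading entries, giving rank 3.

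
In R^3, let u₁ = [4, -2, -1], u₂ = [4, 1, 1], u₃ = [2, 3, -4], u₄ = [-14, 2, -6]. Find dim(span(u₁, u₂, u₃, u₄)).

Row-reduce the 4×3 matrix with these as rows.
There are 3 pivot columns, so rank = 3.
(With 4 elements in a 3-dimensional space the rank is at most 3.)

dim = 3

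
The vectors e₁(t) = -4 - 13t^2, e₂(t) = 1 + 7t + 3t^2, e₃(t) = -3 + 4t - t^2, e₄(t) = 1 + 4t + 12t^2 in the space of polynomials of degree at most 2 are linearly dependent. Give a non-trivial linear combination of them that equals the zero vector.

e₁ - e₃ + e₄ = 0

Write each element as a vector in ℝ³ using {1, t, t^2}.
Row-reduce the matrix with e₁, e₂, e₃, e₄ as columns; the null space gives the coefficients.
The free variable yields coefficients (1, 0, -1, 1) (any nonzero multiple also works).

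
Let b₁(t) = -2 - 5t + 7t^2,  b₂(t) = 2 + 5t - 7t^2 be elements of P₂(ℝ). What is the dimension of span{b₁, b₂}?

Pass to coordinate vectors with respect to the basis {1, t, t^2}.
Put the 3×2 matrix [b₁|b₂] into echelon form.
Exactly 1 pivot survives; hence the rank is 1.

dim = 1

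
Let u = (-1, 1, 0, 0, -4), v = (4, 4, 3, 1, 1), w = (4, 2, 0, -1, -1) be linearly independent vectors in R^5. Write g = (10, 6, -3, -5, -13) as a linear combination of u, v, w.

g = 2u - v + 4w

Solve the system with u, v, w as columns and g as the right-hand side.
The system has the unique solution (α₁, α₂, α₃) = (2, -1, 4).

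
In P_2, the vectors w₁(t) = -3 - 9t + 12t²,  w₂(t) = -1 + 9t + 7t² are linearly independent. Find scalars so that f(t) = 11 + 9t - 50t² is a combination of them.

f = -3w₁ - 2w₂

Work in coordinates with respect to the standard basis {1, t, t²}.
Since w₁, w₂ are independent, the coefficients expressing f are uniquely determined by a linear system.
Back-substitution yields (a₁, a₂) = (-3, -2).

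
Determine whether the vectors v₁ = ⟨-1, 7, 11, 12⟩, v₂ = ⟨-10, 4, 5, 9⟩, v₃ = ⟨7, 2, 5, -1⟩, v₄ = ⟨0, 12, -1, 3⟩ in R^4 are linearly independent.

linearly independent

Row-reduce the matrix whose columns are v₁, v₂, v₃, v₄.
The reduction yields 4 nonzero rows, so the rank is 4.
Since rank = 4 (the number of vectors), the set is linearly independent.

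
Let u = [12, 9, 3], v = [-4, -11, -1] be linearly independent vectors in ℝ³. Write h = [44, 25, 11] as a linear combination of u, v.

h = 4u + v

Solve the system with u, v as columns and h as the right-hand side.
Row-reducing the augmented matrix gives the unique coefficients (α₁, α₂) = (4, 1).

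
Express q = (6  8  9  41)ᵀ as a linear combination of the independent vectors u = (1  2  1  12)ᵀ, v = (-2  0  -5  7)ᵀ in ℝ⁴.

q = 4u - v

Solve the system with u, v as columns and q as the right-hand side.
Row-reducing the augmented matrix gives the unique coefficients (α₁, α₂) = (4, -1).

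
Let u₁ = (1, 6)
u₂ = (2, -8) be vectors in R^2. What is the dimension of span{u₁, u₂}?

2

Row-reduce the 2×2 matrix with these as rows.
Exactly 2 pivots survive; hence the rank is 2.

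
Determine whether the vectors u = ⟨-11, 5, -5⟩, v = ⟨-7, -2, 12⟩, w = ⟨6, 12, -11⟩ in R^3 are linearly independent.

Place the vectors as rows of a 3×3 matrix and reduce to echelon form.
The reduction yields 3 nonzero rows, so the rank is 3.
Since rank = 3 (the number of vectors), the set is linearly independent.

linearly independent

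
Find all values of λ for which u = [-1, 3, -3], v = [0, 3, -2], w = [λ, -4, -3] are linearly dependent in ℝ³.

Place the vectors as rows of a 3×3 matrix; dependence ⇔ determinant zero.
Expanding, det = 3*λ + 17.
Setting this to zero gives λ = -17/3.

λ = -17/3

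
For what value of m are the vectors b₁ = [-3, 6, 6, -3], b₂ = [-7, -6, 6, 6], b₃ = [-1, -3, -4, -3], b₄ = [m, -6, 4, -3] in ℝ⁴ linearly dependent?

Place the vectors as rows of a 4×4 matrix; dependence ⇔ determinant zero.
Expanding, det = 306*m + 3672.
Setting this to zero gives m = -12.

m = -12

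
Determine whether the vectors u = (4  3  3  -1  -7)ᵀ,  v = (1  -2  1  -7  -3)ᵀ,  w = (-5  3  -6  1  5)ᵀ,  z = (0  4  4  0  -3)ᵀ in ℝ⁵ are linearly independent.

linearly independent

Row-reduce the matrix whose columns are u, v, w, z.
The reduction yields 4 nonzero rows, so the rank is 4.
Since rank = 4 (the number of vectors), the set is linearly independent.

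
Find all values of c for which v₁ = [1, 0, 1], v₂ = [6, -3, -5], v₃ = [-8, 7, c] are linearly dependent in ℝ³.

c = 53/3

The set is linearly dependent precisely when det[v₁; v₂; v₃] = 0.
Expanding, det = 53 - 3*c.
This vanishes exactly when c = 53/3.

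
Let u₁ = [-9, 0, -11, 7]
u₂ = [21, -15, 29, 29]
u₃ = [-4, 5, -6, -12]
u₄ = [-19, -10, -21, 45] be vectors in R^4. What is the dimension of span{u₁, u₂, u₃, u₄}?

dim = 2

Row-reduce the 4×4 matrix with these as rows.
The echelon form has 2 nonzero rows, so the rank is 2.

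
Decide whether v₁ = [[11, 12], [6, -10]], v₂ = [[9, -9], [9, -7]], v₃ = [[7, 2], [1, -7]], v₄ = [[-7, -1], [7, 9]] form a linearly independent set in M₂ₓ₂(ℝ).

linearly independent

Write each element as a coordinate vector in ℝ⁴ using {E₁₁, E₁₂, E₂₁, E₂₂}.
Place the vectors as rows of a 4×4 matrix and reduce to echelon form.
The reduction yields 4 nonzero rows, so the rank is 4.
Since rank = 4 (the number of vectors), the set is linearly independent.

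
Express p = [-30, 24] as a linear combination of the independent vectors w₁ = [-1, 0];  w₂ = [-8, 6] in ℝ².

p = -2w₁ + 4w₂

Set up the augmented matrix [w₁ | w₂ | p] and row-reduce.
The system has the unique solution (α₁, α₂) = (-2, 4).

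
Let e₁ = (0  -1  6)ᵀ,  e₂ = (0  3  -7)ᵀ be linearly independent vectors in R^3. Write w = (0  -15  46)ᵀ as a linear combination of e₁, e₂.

Since e₁, e₂ are independent, the coefficients expressing w are uniquely determined by a linear system.
Back-substitution yields (c₁, c₂) = (3, -4).

w = 3e₁ - 4e₂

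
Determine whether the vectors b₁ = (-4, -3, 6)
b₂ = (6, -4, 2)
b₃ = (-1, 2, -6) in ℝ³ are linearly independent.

Form the 3×3 matrix with these as columns; its determinant is -134.
A nonzero determinant means the columns are linearly independent.

linearly independent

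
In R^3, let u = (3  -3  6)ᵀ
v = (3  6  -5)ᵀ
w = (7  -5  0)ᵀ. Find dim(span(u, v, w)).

dim = 3

Put the 3×3 matrix [u|v|w] into echelon form.
There are 3 pivot columns, so rank = 3.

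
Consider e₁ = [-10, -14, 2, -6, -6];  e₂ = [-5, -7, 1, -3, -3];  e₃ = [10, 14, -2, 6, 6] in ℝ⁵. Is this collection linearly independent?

One vector is a scalar multiple of another, so the set is dependent.

linearly dependent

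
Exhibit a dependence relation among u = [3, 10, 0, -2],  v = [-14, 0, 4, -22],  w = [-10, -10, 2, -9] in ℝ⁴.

2u - v + 2w = 0

Row-reduce the matrix with u, v, w as columns; the null space gives the coefficients.
The free variable yields coefficients (2, -1, 2) (any nonzero multiple also works).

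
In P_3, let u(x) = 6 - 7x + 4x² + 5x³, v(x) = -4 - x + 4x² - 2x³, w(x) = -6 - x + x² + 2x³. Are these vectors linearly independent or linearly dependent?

Take coordinates with respect to the standard basis {1, x, …, x³}.
Row-reduce the matrix whose columns are u, v, w.
The reduction yields 3 nonzero rows, so the rank is 3.
Since rank = 3 (the number of vectors), the set is linearly independent.

linearly independent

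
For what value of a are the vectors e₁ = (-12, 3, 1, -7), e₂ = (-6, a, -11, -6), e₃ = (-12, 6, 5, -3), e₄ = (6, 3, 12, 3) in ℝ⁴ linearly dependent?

Dependence holds iff the 4×4 matrix [e₁ e₂ e₃ e₄] is singular.
Cofactor expansion gives det = 624*a + 2340.
This vanishes exactly when a = -15/4.

a = -15/4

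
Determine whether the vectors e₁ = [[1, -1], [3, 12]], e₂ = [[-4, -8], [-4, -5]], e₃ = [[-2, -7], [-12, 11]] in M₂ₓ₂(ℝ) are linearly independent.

linearly independent

Write each element as a coordinate vector in ℝ⁴ using {E₁₁, E₁₂, E₂₁, E₂₂}.
Place the vectors as rows of a 3×4 matrix and reduce to echelon form.
The reduction yields 3 nonzero rows, so the rank is 3.
Since rank = 3 (the number of vectors), the set is linearly independent.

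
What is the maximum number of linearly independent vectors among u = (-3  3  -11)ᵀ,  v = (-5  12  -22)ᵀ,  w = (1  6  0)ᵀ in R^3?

Row-reduce the 3×3 matrix with these as rows.
The echelon form has 2 nonzero rows, so the rank is 2.

2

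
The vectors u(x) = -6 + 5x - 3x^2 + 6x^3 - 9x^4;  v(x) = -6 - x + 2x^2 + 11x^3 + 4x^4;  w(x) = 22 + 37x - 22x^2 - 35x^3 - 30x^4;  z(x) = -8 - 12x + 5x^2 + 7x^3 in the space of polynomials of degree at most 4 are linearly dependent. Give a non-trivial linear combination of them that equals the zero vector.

2u - 3v - w - 2z = 0

Write each element as a vector in ℝ⁵ using {1, x, …, x^4}.
Set up α₁u + … + α₄z = 0 and solve the homogeneous system.
One solution (up to scaling) is (2, -3, -1, -2).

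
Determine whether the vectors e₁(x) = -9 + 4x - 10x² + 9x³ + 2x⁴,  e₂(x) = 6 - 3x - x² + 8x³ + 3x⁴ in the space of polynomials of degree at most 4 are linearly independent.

Take coordinates with respect to the standard basis {1, x, …, x⁴}.
Row-reduce the matrix whose columns are e₁, e₂.
The reduction yields 2 nonzero rows, so the rank is 2.
Since rank = 2 (the number of vectors), the set is linearly independent.

linearly independent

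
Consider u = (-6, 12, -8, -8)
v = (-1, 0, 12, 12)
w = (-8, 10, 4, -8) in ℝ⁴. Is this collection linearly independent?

Row-reduce the matrix whose columns are u, v, w.
The reduction yields 3 nonzero rows, so the rank is 3.
Since rank = 3 (the number of vectors), the set is linearly independent.

linearly independent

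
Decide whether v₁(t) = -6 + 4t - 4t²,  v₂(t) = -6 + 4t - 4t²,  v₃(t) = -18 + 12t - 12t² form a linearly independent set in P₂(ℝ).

linearly dependent

Take coordinates with respect to the standard basis {1, t, t²}.
One vector is a scalar multiple of another, so the set is dependent.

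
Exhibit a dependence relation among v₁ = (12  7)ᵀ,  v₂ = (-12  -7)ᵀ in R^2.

Row-reduce the matrix with v₁, v₂ as columns; the null space gives the coefficients.
A generator of the null space is (1, 1).

v₁ + v₂ = 0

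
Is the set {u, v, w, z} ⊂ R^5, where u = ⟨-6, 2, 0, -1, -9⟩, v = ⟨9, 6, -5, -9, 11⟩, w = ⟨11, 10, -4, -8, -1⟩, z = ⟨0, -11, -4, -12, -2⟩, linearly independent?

linearly independent

Row-reduce the matrix whose columns are u, v, w, z.
The reduction yields 4 nonzero rows, so the rank is 4.
Since rank = 4 (the number of vectors), the set is linearly independent.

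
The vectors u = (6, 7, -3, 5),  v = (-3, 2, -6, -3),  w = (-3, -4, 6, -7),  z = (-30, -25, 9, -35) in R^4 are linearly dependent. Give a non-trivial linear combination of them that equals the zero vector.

Set up α₁u + … + α₄z = 0 and solve the homogeneous system.
The free variable yields coefficients (3, -2, -2, 1) (any nonzero multiple also works).

3u - 2v - 2w + z = 0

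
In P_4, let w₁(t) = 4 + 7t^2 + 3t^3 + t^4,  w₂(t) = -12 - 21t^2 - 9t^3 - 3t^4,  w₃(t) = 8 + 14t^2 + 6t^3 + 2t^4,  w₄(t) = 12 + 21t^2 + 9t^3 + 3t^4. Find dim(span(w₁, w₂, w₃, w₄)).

Pass to coordinate vectors with respect to the basis {1, t, …, t^4}.
Put the 5×4 matrix [w₁|w₂|w₃|w₄] into echelon form.
There is 1 pivot column, so rank = 1.

1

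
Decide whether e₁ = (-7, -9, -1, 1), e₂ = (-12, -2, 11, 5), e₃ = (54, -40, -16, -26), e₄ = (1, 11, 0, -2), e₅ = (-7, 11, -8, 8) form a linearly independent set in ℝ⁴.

There are 5 vectors in a 4-dimensional space, so they cannot be linearly independent.

linearly dependent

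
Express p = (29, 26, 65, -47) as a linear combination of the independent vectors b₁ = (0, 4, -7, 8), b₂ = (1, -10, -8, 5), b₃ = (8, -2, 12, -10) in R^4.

Set up the augmented matrix [b₁ | b₂ | b₃ | p] and row-reduce.
Back-substitution yields (c₁, c₂, c₃) = (1, -3, 4).

p = b₁ - 3b₂ + 4b₃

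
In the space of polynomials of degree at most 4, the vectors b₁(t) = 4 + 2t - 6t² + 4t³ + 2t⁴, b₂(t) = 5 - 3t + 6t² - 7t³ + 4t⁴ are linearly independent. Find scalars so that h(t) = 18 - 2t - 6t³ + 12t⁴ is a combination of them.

Work in coordinates with respect to the standard basis {1, t, …, t⁴}.
Since b₁, b₂ are independent, the coefficients expressing h are uniquely determined by a linear system.
The system has the unique solution (α₁, α₂) = (2, 2).

h = 2b₁ + 2b₂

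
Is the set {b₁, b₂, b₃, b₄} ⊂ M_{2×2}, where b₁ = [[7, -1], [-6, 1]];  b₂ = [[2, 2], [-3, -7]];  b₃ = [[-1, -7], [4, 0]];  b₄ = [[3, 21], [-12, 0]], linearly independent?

linearly dependent

Take coordinates with respect to the standard basis {E₁₁, E₁₂, E₂₁, E₂₂}.
One vector is a scalar multiple of another, so the set is dependent.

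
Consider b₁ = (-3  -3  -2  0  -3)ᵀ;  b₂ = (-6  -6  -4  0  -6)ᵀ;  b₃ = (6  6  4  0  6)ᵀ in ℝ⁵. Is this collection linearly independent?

linearly dependent

Place the vectors as rows of a 3×5 matrix and reduce to echelon form.
The reduction yields 1 nonzero row, so the rank is 1.
Since rank 1 < 3, the set is linearly dependent.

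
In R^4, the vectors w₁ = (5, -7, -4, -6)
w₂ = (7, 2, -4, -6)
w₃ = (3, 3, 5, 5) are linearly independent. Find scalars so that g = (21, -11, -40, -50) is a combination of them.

Since w₁, w₂, w₃ are independent, the coefficients expressing g are uniquely determined by a linear system.
Back-substitution yields (a₁, a₂, a₃) = (1, 4, -4).

g = w₁ + 4w₂ - 4w₃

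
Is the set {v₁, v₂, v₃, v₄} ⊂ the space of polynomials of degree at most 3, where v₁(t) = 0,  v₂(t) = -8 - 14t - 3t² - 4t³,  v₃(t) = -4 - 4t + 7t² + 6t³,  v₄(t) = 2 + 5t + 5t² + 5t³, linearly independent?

linearly dependent

Take coordinates with respect to the standard basis {1, t, …, t³}.
One of the vectors is the zero vector, so the set is linearly dependent.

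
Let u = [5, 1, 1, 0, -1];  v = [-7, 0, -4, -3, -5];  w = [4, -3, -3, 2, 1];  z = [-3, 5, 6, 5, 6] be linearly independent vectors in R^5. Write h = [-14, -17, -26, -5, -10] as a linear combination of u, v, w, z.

h = -3u + 2v + 3w - z

Solve the system with u, v, w, z as columns and h as the right-hand side.
Row-reducing the augmented matrix gives the unique coefficients (α₁, …, α₄) = (-3, 2, 3, -1).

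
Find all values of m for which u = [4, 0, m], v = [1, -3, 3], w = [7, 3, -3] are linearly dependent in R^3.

m = 0

The set is linearly dependent precisely when det[u; v; w] = 0.
The determinant works out to 24*m.
This vanishes exactly when m = 0.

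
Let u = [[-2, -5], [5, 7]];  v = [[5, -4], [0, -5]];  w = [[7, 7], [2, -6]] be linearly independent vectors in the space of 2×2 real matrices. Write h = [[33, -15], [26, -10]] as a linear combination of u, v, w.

Take coordinate vectors relative to {E₁₁, E₁₂, E₂₁, E₂₂}.
Solve the system with u, v, w as columns and h as the right-hand side.
Back-substitution yields (a₁, a₂, a₃) = (4, 4, 3).

h = 4u + 4v + 3w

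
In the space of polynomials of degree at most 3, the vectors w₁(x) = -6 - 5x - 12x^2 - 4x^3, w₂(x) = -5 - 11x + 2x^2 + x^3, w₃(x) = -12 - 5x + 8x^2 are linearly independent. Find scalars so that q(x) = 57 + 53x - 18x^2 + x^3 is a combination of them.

q = -w₁ - 3w₂ - 3w₃

Take coordinate vectors relative to {1, x, …, x^3}.
Write q = c₁w₁ + … + c₃w₃ and equate components.
The system has the unique solution (c₁, c₂, c₃) = (-1, -3, -3).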